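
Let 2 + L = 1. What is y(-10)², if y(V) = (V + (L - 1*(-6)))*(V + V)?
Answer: 10000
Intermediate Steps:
L = -1 (L = -2 + 1 = -1)
y(V) = 2*V*(5 + V) (y(V) = (V + (-1 - 1*(-6)))*(V + V) = (V + (-1 + 6))*(2*V) = (V + 5)*(2*V) = (5 + V)*(2*V) = 2*V*(5 + V))
y(-10)² = (2*(-10)*(5 - 10))² = (2*(-10)*(-5))² = 100² = 10000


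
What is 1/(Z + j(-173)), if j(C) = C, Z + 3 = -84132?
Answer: -1/84308 ≈ -1.1861e-5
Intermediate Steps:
Z = -84135 (Z = -3 - 84132 = -84135)
1/(Z + j(-173)) = 1/(-84135 - 173) = 1/(-84308) = -1/84308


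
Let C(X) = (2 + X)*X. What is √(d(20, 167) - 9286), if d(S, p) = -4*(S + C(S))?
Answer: I*√11126 ≈ 105.48*I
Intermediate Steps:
C(X) = X*(2 + X)
d(S, p) = -4*S - 4*S*(2 + S) (d(S, p) = -4*(S + S*(2 + S)) = -4*S - 4*S*(2 + S))
√(d(20, 167) - 9286) = √(4*20*(-3 - 1*20) - 9286) = √(4*20*(-3 - 20) - 9286) = √(4*20*(-23) - 9286) = √(-1840 - 9286) = √(-11126) = I*√11126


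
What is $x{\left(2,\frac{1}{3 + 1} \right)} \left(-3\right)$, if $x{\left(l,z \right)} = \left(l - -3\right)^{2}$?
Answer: $-75$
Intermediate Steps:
$x{\left(l,z \right)} = \left(3 + l\right)^{2}$ ($x{\left(l,z \right)} = \left(l + 3\right)^{2} = \left(3 + l\right)^{2}$)
$x{\left(2,\frac{1}{3 + 1} \right)} \left(-3\right) = \left(3 + 2\right)^{2} \left(-3\right) = 5^{2} \left(-3\right) = 25 \left(-3\right) = -75$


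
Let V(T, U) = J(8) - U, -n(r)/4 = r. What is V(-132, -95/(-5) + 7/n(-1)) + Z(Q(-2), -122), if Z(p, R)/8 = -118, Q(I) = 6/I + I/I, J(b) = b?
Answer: -3827/4 ≈ -956.75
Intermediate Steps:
Q(I) = 1 + 6/I (Q(I) = 6/I + 1 = 1 + 6/I)
n(r) = -4*r
Z(p, R) = -944 (Z(p, R) = 8*(-118) = -944)
V(T, U) = 8 - U
V(-132, -95/(-5) + 7/n(-1)) + Z(Q(-2), -122) = (8 - (-95/(-5) + 7/((-4*(-1))))) - 944 = (8 - (-95*(-⅕) + 7/4)) - 944 = (8 - (19 + 7*(¼))) - 944 = (8 - (19 + 7/4)) - 944 = (8 - 1*83/4) - 944 = (8 - 83/4) - 944 = -51/4 - 944 = -3827/4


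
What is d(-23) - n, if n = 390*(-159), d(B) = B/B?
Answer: 62011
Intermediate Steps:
d(B) = 1
n = -62010
d(-23) - n = 1 - 1*(-62010) = 1 + 62010 = 62011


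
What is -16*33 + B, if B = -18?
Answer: -546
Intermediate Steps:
-16*33 + B = -16*33 - 18 = -528 - 18 = -546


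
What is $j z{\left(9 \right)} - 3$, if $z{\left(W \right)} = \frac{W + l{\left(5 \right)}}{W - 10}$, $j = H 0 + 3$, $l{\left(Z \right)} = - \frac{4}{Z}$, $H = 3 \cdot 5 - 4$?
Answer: $- \frac{138}{5} \approx -27.6$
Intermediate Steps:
$H = 11$ ($H = 15 - 4 = 11$)
$j = 3$ ($j = 11 \cdot 0 + 3 = 0 + 3 = 3$)
$z{\left(W \right)} = \frac{- \frac{4}{5} + W}{-10 + W}$ ($z{\left(W \right)} = \frac{W - \frac{4}{5}}{W - 10} = \frac{W - \frac{4}{5}}{-10 + W} = \frac{- \frac{4}{5} + W}{-10 + W}$)
$j z{\left(9 \right)} - 3 = 3 \frac{- \frac{4}{5} + 9}{-10 + 9} - 3 = 3 \frac{1}{-1} \cdot \frac{41}{5} - 3 = 3 \left(\left(-1\right) \frac{41}{5}\right) - 3 = 3 \left(- \frac{41}{5}\right) - 3 = - \frac{123}{5} - 3 = - \frac{138}{5}$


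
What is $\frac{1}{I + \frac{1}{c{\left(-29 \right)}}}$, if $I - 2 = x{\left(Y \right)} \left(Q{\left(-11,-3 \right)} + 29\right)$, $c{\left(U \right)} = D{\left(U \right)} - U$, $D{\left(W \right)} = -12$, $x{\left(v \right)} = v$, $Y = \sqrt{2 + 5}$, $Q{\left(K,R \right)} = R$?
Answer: $- \frac{85}{195189} + \frac{7514 \sqrt{7}}{1366323} \approx 0.014115$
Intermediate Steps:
$Y = \sqrt{7} \approx 2.6458$
$c{\left(U \right)} = -12 - U$
$I = 2 + 26 \sqrt{7}$ ($I = 2 + \sqrt{7} \left(-3 + 29\right) = 2 + \sqrt{7} \cdot 26 = 2 + 26 \sqrt{7} \approx 70.79$)
$\frac{1}{I + \frac{1}{c{\left(-29 \right)}}} = \frac{1}{\left(2 + 26 \sqrt{7}\right) + \frac{1}{-12 - -29}} = \frac{1}{\left(2 + 26 \sqrt{7}\right) + \frac{1}{-12 + 29}} = \frac{1}{\left(2 + 26 \sqrt{7}\right) + \frac{1}{17}} = \frac{1}{\frac{35}{17} + 26 \sqrt{7}}$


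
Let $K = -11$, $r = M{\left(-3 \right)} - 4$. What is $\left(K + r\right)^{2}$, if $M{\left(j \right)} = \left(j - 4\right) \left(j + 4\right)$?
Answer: $484$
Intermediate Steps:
$M{\left(j \right)} = \left(-4 + j\right) \left(4 + j\right)$
$r = -11$ ($r = \left(-16 + \left(-3\right)^{2}\right) - 4 = \left(-16 + 9\right) - 4 = -7 - 4 = -11$)
$\left(K + r\right)^{2} = \left(-11 - 11\right)^{2} = \left(-22\right)^{2} = 484$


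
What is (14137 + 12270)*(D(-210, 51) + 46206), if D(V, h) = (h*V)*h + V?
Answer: -13209151098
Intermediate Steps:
D(V, h) = V + V*h**2 (D(V, h) = (V*h)*h + V = V*h**2 + V = V + V*h**2)
(14137 + 12270)*(D(-210, 51) + 46206) = (14137 + 12270)*(-210*(1 + 51**2) + 46206) = 26407*(-210*(1 + 2601) + 46206) = 26407*(-210*2602 + 46206) = 26407*(-546420 + 46206) = 26407*(-500214) = -13209151098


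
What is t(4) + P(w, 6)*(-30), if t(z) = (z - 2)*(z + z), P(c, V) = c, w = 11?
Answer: -314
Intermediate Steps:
t(z) = 2*z*(-2 + z) (t(z) = (-2 + z)*(2*z) = 2*z*(-2 + z))
t(4) + P(w, 6)*(-30) = 2*4*(-2 + 4) + 11*(-30) = 2*4*2 - 330 = 16 - 330 = -314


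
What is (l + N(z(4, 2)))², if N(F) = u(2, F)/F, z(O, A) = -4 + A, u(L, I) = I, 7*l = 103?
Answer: 12100/49 ≈ 246.94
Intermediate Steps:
l = 103/7 (l = (⅐)*103 = 103/7 ≈ 14.714)
N(F) = 1 (N(F) = F/F = 1)
(l + N(z(4, 2)))² = (103/7 + 1)² = (110/7)² = 12100/49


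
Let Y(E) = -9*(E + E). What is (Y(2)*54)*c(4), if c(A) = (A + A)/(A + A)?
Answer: -1944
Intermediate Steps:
c(A) = 1 (c(A) = (2*A)/((2*A)) = (2*A)*(1/(2*A)) = 1)
Y(E) = -18*E
(Y(2)*54)*c(4) = (-18*2*54)*1 = -36*54*1 = -1944*1 = -1944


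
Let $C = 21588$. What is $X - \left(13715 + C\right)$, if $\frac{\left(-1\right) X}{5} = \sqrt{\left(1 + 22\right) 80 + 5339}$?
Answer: $-35303 - 5 \sqrt{7179} \approx -35727.0$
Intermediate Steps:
$X = - 5 \sqrt{7179}$ ($X = - 5 \sqrt{\left(1 + 22\right) 80 + 5339} = - 5 \sqrt{23 \cdot 80 + 5339} = - 5 \sqrt{1840 + 5339} = - 5 \sqrt{7179} \approx -423.65$)
$X - \left(13715 + C\right) = - 5 \sqrt{7179} - 35303 = -35303 - 5 \sqrt{7179}$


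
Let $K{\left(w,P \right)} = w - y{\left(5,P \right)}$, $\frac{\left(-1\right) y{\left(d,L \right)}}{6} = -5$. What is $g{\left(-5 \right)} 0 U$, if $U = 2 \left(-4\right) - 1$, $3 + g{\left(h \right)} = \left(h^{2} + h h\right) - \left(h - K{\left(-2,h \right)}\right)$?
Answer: $0$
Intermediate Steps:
$y{\left(d,L \right)} = 30$ ($y{\left(d,L \right)} = \left(-6\right) \left(-5\right) = 30$)
$K{\left(w,P \right)} = -30 + w$ ($K{\left(w,P \right)} = w - 30 = -30 + w$)
$g{\left(h \right)} = -35 - h + 2 h^{2}$ ($g{\left(h \right)} = -3 - \left(32 + h - h^{2} - h h\right) = -3 - \left(32 + h - 2 h^{2}\right) = -35 - h + 2 h^{2}$)
$U = -9$ ($U = -8 - 1 = -9$)
$g{\left(-5 \right)} 0 U = \left(-35 - -5 + 2 \left(-5\right)^{2}\right) 0 \left(-9\right) = \left(-35 + 5 + 2 \cdot 25\right) 0 \left(-9\right) = \left(-35 + 5 + 50\right) 0 \left(-9\right) = 20 \cdot 0 \left(-9\right) = 0 \left(-9\right) = 0$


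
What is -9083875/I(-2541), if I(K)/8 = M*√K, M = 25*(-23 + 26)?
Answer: 363355*I*√21/5544 ≈ 300.34*I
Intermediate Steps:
M = 75 (M = 25*3 = 75)
I(K) = 600*√K (I(K) = 8*(75*√K) = 600*√K)
-9083875/I(-2541) = -9083875*(-I*√21/138600) = -(-363355)*I*√21/5544 = 363355*I*√21/5544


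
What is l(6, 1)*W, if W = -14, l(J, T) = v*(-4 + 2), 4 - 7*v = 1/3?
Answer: 44/3 ≈ 14.667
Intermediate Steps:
v = 11/21 (v = 4/7 - 1/(7*3) = 4/7 - ⅐*⅓ = 4/7 - 1/21 = 11/21 ≈ 0.52381)
l(J, T) = -22/21 (l(J, T) = 11*(-4 + 2)/21 = (11/21)*(-2) = -22/21)
l(6, 1)*W = -22/21*(-14) = 44/3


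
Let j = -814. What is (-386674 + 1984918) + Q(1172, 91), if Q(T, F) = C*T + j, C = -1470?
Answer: -125410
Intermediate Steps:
Q(T, F) = -814 - 1470*T (Q(T, F) = -1470*T - 814 = -814 - 1470*T)
(-386674 + 1984918) + Q(1172, 91) = (-386674 + 1984918) + (-814 - 1470*1172) = 1598244 + (-814 - 1722840) = 1598244 - 1723654 = -125410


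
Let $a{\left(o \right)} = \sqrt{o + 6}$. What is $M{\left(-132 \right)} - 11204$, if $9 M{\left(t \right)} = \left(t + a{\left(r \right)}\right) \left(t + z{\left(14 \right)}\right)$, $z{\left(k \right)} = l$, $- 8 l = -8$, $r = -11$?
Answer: $- \frac{27848}{3} - \frac{131 i \sqrt{5}}{9} \approx -9282.7 - 32.547 i$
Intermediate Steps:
$l = 1$ ($l = \left(- \frac{1}{8}\right) \left(-8\right) = 1$)
$z{\left(k \right)} = 1$
$a{\left(o \right)} = \sqrt{6 + o}$
$M{\left(t \right)} = \frac{\left(1 + t\right) \left(t + i \sqrt{5}\right)}{9}$ ($M{\left(t \right)} = \frac{\left(t + \sqrt{6 - 11}\right) \left(t + 1\right)}{9} = \frac{\left(t + \sqrt{-5}\right) \left(1 + t\right)}{9} = \frac{\left(t + i \sqrt{5}\right) \left(1 + t\right)}{9} = \frac{\left(1 + t\right) \left(t + i \sqrt{5}\right)}{9}$)
$M{\left(-132 \right)} - 11204 = \left(\frac{1}{9} \left(-132\right) + \frac{\left(-132\right)^{2}}{9} + \frac{i \sqrt{5}}{9} + \frac{1}{9} i \left(-132\right) \sqrt{5}\right) - 11204 = \left(- \frac{44}{3} + \frac{1}{9} \cdot 17424 + \frac{i \sqrt{5}}{9} - \frac{44 i \sqrt{5}}{3}\right) - 11204 = \left(- \frac{44}{3} + 1936 + \frac{i \sqrt{5}}{9} - \frac{44 i \sqrt{5}}{3}\right) - 11204 = \left(\frac{5764}{3} - \frac{131 i \sqrt{5}}{9}\right) - 11204 = - \frac{27848}{3} - \frac{131 i \sqrt{5}}{9}$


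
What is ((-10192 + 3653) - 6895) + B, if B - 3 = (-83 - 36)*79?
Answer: -22832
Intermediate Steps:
B = -9398 (B = 3 + (-83 - 36)*79 = 3 - 119*79 = 3 - 9401 = -9398)
((-10192 + 3653) - 6895) + B = ((-10192 + 3653) - 6895) - 9398 = (-6539 - 6895) - 9398 = -13434 - 9398 = -22832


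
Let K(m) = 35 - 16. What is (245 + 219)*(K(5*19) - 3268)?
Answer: -1507536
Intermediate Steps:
K(m) = 19
(245 + 219)*(K(5*19) - 3268) = (245 + 219)*(19 - 3268) = 464*(-3249) = -1507536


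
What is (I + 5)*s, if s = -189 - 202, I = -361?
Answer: 139196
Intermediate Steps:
s = -391
(I + 5)*s = (-361 + 5)*(-391) = -356*(-391) = 139196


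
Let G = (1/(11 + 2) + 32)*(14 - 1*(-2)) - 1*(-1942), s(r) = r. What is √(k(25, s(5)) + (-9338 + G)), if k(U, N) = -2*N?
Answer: I*√1164878/13 ≈ 83.023*I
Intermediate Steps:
G = 31918/13 (G = (1/13 + 32)*(14 + 2) + 1942 = (1/13 + 32)*16 + 1942 = (417/13)*16 + 1942 = 6672/13 + 1942 = 31918/13 ≈ 2455.2)
√(k(25, s(5)) + (-9338 + G)) = √(-2*5 + (-9338 + 31918/13)) = √(-10 - 89476/13) = √(-89606/13) = I*√1164878/13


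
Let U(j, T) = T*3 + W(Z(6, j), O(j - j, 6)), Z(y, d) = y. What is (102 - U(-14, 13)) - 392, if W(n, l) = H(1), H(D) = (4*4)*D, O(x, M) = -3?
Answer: -345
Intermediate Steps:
H(D) = 16*D
W(n, l) = 16 (W(n, l) = 16*1 = 16)
U(j, T) = 16 + 3*T (U(j, T) = T*3 + 16 = 3*T + 16 = 16 + 3*T)
(102 - U(-14, 13)) - 392 = (102 - (16 + 3*13)) - 392 = (102 - (16 + 39)) - 392 = (102 - 1*55) - 392 = (102 - 55) - 392 = 47 - 392 = -345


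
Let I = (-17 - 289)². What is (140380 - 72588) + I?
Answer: 161428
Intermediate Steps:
I = 93636 (I = (-306)² = 93636)
(140380 - 72588) + I = (140380 - 72588) + 93636 = 67792 + 93636 = 161428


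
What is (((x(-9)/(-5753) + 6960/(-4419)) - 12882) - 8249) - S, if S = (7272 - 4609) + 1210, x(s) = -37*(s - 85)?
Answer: -211906591730/8474169 ≈ -25006.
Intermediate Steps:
x(s) = 3145 - 37*s (x(s) = -37*(-85 + s) = 3145 - 37*s)
S = 3873 (S = 2663 + 1210 = 3873)
(((x(-9)/(-5753) + 6960/(-4419)) - 12882) - 8249) - S = ((((3145 - 37*(-9))/(-5753) + 6960/(-4419)) - 12882) - 8249) - 1*3873 = ((((3145 + 333)*(-1/5753) + 6960*(-1/4419)) - 12882) - 8249) - 3873 = (((3478*(-1/5753) - 2320/1473) - 12882) - 8249) - 3873 = (((-3478/5753 - 2320/1473) - 12882) - 8249) - 3873 = ((-18470054/8474169 - 12882) - 8249) - 3873 = (-109182715112/8474169 - 8249) - 3873 = -179086135193/8474169 - 3873 = -211906591730/8474169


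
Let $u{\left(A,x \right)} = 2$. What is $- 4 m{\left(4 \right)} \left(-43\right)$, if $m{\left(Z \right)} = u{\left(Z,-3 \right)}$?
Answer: $344$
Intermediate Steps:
$m{\left(Z \right)} = 2$
$- 4 m{\left(4 \right)} \left(-43\right) = \left(-4\right) 2 \left(-43\right) = \left(-8\right) \left(-43\right) = 344$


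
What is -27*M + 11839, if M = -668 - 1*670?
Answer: 47965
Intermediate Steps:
M = -1338 (M = -668 - 670 = -1338)
-27*M + 11839 = -27*(-1338) + 11839 = 36126 + 11839 = 47965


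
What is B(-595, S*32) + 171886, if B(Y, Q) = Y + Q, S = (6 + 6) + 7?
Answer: 171899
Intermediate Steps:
S = 19 (S = 12 + 7 = 19)
B(Y, Q) = Q + Y
B(-595, S*32) + 171886 = (19*32 - 595) + 171886 = (608 - 595) + 171886 = 13 + 171886 = 171899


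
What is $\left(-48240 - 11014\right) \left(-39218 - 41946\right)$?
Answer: $4809291656$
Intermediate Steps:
$\left(-48240 - 11014\right) \left(-39218 - 41946\right) = \left(-59254\right) \left(-81164\right) = 4809291656$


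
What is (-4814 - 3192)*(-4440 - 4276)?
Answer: 69780296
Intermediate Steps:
(-4814 - 3192)*(-4440 - 4276) = -8006*(-8716) = 69780296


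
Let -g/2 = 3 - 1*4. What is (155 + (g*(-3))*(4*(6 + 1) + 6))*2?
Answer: -98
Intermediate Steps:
g = 2 (g = -2*(3 - 1*4) = -2*(3 - 4) = -2*(-1) = 2)
(155 + (g*(-3))*(4*(6 + 1) + 6))*2 = (155 + (2*(-3))*(4*(6 + 1) + 6))*2 = (155 - 6*(4*7 + 6))*2 = (155 - 6*(28 + 6))*2 = (155 - 6*34)*2 = (155 - 204)*2 = -49*2 = -98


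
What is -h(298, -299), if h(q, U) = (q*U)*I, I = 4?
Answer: 356408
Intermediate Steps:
h(q, U) = 4*U*q (h(q, U) = (q*U)*4 = (U*q)*4 = 4*U*q)
-h(298, -299) = -4*(-299)*298 = -1*(-356408) = 356408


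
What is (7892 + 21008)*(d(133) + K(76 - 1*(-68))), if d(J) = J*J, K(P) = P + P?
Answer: 519535300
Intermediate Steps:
K(P) = 2*P
d(J) = J²
(7892 + 21008)*(d(133) + K(76 - 1*(-68))) = (7892 + 21008)*(133² + 2*(76 - 1*(-68))) = 28900*(17689 + 2*(76 + 68)) = 28900*(17689 + 2*144) = 28900*(17689 + 288) = 28900*17977 = 519535300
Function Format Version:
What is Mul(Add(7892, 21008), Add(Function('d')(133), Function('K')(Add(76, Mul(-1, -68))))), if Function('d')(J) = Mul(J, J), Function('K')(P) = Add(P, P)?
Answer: 519535300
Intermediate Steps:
Function('K')(P) = Mul(2, P)
Function('d')(J) = Pow(J, 2)
Mul(Add(7892, 21008), Add(Function('d')(133), Function('K')(Add(76, Mul(-1, -68))))) = Mul(Add(7892, 21008), Add(Pow(133, 2), Mul(2, Add(76, Mul(-1, -68))))) = Mul(28900, Add(17689, Mul(2, Add(76, 68)))) = Mul(28900, Add(17689, Mul(2, 144))) = Mul(28900, Add(17689, 288)) = Mul(28900, 17977) = 519535300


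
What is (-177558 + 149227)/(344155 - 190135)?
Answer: -28331/154020 ≈ -0.18394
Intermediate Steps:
(-177558 + 149227)/(344155 - 190135) = -28331/154020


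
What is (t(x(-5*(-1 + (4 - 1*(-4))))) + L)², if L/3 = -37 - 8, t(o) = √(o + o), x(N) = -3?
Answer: (135 - I*√6)² ≈ 18219.0 - 661.36*I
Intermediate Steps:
t(o) = √2*√o (t(o) = √(2*o) = √2*√o)
L = -135 (L = 3*(-37 - 8) = 3*(-45) = -135)
(t(x(-5*(-1 + (4 - 1*(-4))))) + L)² = (√2*√(-3) - 135)² = (√2*(I*√3) - 135)² = (I*√6 - 135)² = (-135 + I*√6)²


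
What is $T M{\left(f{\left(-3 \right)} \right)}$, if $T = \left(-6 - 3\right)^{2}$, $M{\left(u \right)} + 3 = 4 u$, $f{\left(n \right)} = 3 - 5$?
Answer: $-891$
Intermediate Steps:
$f{\left(n \right)} = -2$
$M{\left(u \right)} = -3 + 4 u$
$T = 81$ ($T = \left(-9\right)^{2} = 81$)
$T M{\left(f{\left(-3 \right)} \right)} = 81 \left(-3 + 4 \left(-2\right)\right) = 81 \left(-3 - 8\right) = 81 \left(-11\right) = -891$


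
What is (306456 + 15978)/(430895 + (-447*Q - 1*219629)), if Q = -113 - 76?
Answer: 35826/32861 ≈ 1.0902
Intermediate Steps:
Q = -189
(306456 + 15978)/(430895 + (-447*Q - 1*219629)) = (306456 + 15978)/(430895 + (-447*(-189) - 1*219629)) = 322434/(430895 + (84483 - 219629)) = 322434/(430895 - 135146) = 322434/295749 = 322434*(1/295749) = 35826/32861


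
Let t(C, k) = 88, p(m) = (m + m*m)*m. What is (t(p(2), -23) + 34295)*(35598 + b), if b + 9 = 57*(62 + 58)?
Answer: 1458836307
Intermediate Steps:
p(m) = m*(m + m²) (p(m) = (m + m²)*m = m*(m + m²))
b = 6831 (b = -9 + 57*(62 + 58) = -9 + 57*120 = -9 + 6840 = 6831)
(t(p(2), -23) + 34295)*(35598 + b) = (88 + 34295)*(35598 + 6831) = 34383*42429 = 1458836307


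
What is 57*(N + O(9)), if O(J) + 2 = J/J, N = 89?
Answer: 5016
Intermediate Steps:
O(J) = -1 (O(J) = -2 + J/J = -2 + 1 = -1)
57*(N + O(9)) = 57*(89 - 1) = 57*88 = 5016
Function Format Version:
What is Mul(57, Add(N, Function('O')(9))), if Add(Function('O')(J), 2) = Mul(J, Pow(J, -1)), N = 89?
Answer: 5016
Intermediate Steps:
Function('O')(J) = -1 (Function('O')(J) = Add(-2, Mul(J, Pow(J, -1))) = Add(-2, 1) = -1)
Mul(57, Add(N, Function('O')(9))) = Mul(57, Add(89, -1)) = Mul(57, 88) = 5016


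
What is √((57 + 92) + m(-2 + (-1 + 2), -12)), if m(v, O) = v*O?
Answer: √161 ≈ 12.689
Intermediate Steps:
m(v, O) = O*v
√((57 + 92) + m(-2 + (-1 + 2), -12)) = √((57 + 92) - 12*(-2 + (-1 + 2))) = √(149 - 12*(-2 + 1)) = √(149 - 12*(-1)) = √(149 + 12) = √161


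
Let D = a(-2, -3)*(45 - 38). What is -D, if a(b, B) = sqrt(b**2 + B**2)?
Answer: -7*sqrt(13) ≈ -25.239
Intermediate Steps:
a(b, B) = sqrt(B**2 + b**2)
D = 7*sqrt(13) (D = sqrt((-3)**2 + (-2)**2)*(45 - 38) = sqrt(9 + 4)*7 = sqrt(13)*7 = 7*sqrt(13) ≈ 25.239)
-D = -7*sqrt(13)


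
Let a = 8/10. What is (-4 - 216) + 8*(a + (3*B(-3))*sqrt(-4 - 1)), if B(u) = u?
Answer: -1068/5 - 72*I*sqrt(5) ≈ -213.6 - 161.0*I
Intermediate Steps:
a = 4/5 (a = 8*(1/10) = 4/5 ≈ 0.80000)
(-4 - 216) + 8*(a + (3*B(-3))*sqrt(-4 - 1)) = (-4 - 216) + 8*(4/5 + (3*(-3))*sqrt(-4 - 1)) = -220 + 8*(4/5 - 9*I*sqrt(5)) = -220 + (32/5 - 72*I*sqrt(5)) = -1068/5 - 72*I*sqrt(5)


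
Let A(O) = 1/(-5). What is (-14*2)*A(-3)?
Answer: 28/5 ≈ 5.6000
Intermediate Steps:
A(O) = -1/5
(-14*2)*A(-3) = -14*2*(-1/5) = -28*(-1/5) = 28/5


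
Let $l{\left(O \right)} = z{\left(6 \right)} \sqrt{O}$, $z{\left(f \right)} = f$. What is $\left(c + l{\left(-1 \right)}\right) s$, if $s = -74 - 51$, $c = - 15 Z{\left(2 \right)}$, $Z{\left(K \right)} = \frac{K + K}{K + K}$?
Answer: $1875 - 750 i \approx 1875.0 - 750.0 i$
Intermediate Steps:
$Z{\left(K \right)} = 1$ ($Z{\left(K \right)} = \frac{2 K}{2 K} = 2 K \frac{1}{2 K} = 1$)
$l{\left(O \right)} = 6 \sqrt{O}$
$c = -15$ ($c = \left(-15\right) 1 = -15$)
$s = -125$
$\left(c + l{\left(-1 \right)}\right) s = \left(-15 + 6 \sqrt{-1}\right) \left(-125\right) = \left(-15 + 6 i\right) \left(-125\right) = 1875 - 750 i$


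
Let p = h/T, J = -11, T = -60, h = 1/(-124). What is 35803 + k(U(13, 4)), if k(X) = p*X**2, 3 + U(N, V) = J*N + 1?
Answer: 53279069/1488 ≈ 35806.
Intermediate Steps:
h = -1/124 ≈ -0.0080645
p = 1/7440 (p = -1/124/(-60) = -1/124*(-1/60) = 1/7440 ≈ 0.00013441)
U(N, V) = -2 - 11*N (U(N, V) = -3 + (-11*N + 1) = -3 + (1 - 11*N) = -2 - 11*N)
k(X) = X**2/7440
35803 + k(U(13, 4)) = 35803 + (-2 - 11*13)**2/7440 = 35803 + (-2 - 143)**2/7440 = 35803 + (1/7440)*(-145)**2 = 35803 + (1/7440)*21025 = 35803 + 4205/1488 = 53279069/1488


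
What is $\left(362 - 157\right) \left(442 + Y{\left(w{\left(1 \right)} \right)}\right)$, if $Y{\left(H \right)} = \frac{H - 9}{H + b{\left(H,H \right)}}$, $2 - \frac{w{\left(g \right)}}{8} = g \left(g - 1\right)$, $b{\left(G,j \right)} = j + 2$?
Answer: $\frac{3082175}{34} \approx 90652.0$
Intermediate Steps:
$b{\left(G,j \right)} = 2 + j$
$w{\left(g \right)} = 16 - 8 g \left(-1 + g\right)$ ($w{\left(g \right)} = 16 - 8 g \left(g - 1\right) = 16 - 8 g \left(-1 + g\right)$)
$Y{\left(H \right)} = \frac{-9 + H}{2 + 2 H}$ ($Y{\left(H \right)} = \frac{H - 9}{H + \left(2 + H\right)} = \frac{-9 + H}{2 + 2 H}$)
$\left(362 - 157\right) \left(442 + Y{\left(w{\left(1 \right)} \right)}\right) = \left(362 - 157\right) \left(442 + \frac{-9 + \left(16 - 8 \cdot 1^{2} + 8 \cdot 1\right)}{2 \left(1 + \left(16 - 8 \cdot 1^{2} + 8 \cdot 1\right)\right)}\right) = 205 \left(442 + \frac{-9 + \left(16 - 8 + 8\right)}{2 \left(1 + \left(16 - 8 + 8\right)\right)}\right) = 205 \left(442 + \frac{-9 + 16}{2 \left(1 + 16\right)}\right) = 205 \left(442 + \frac{1}{2} \cdot \frac{1}{17} \cdot 7\right) = 205 \left(442 + \frac{7}{34}\right) = 205 \cdot \frac{15035}{34} = \frac{3082175}{34}$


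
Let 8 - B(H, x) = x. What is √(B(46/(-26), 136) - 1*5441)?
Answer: I*√5569 ≈ 74.626*I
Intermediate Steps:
B(H, x) = 8 - x
√(B(46/(-26), 136) - 1*5441) = √((8 - 1*136) - 1*5441) = √((8 - 136) - 5441) = √(-128 - 5441) = √(-5569) = I*√5569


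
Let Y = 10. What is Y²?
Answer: 100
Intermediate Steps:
Y² = 10² = 100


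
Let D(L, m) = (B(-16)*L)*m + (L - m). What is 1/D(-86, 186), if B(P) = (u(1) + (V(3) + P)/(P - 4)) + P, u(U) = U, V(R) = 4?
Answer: 5/1150352 ≈ 4.3465e-6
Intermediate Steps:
B(P) = 1 + P + (4 + P)/(-4 + P) (B(P) = (1 + (4 + P)/(P - 4)) + P = (1 + (4 + P)/(-4 + P)) + P = 1 + P + (4 + P)/(-4 + P))
D(L, m) = L - m - 72*L*m/5 (D(L, m) = ((-16*(-2 - 16)/(-4 - 16))*L)*m + (L - m) = ((-16*(-18)/(-20))*L)*m + (L - m) = ((-16*(-1/20)*(-18))*L)*m + (L - m) = (-72*L/5)*m + (L - m) = -72*L*m/5 + (L - m) = L - m - 72*L*m/5)
1/D(-86, 186) = 1/(-86 - 1*186 - 72/5*(-86)*186) = 1/(-86 - 186 + 1151712/5) = 1/(1150352/5) = 5/1150352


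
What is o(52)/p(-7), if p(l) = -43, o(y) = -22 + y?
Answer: -30/43 ≈ -0.69767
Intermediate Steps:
o(52)/p(-7) = (-22 + 52)/(-43) = 30*(-1/43) = -30/43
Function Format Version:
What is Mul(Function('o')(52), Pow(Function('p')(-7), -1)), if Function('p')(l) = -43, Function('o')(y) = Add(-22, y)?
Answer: Rational(-30, 43) ≈ -0.69767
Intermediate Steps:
Mul(Function('o')(52), Pow(Function('p')(-7), -1)) = Mul(Add(-22, 52), Pow(-43, -1)) = Mul(30, Rational(-1, 43)) = Rational(-30, 43)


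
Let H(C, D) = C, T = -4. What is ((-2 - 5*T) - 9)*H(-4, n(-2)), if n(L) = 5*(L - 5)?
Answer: -36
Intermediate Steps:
n(L) = -25 + 5*L (n(L) = 5*(-5 + L) = -25 + 5*L)
((-2 - 5*T) - 9)*H(-4, n(-2)) = ((-2 - 5*(-4)) - 9)*(-4) = ((-2 + 20) - 9)*(-4) = (18 - 9)*(-4) = 9*(-4) = -36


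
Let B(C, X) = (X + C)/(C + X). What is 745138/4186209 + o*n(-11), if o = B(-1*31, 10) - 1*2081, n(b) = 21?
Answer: -182852863982/4186209 ≈ -43680.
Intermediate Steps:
B(C, X) = 1 (B(C, X) = (C + X)/(C + X) = 1)
o = -2080 (o = 1 - 1*2081 = 1 - 2081 = -2080)
745138/4186209 + o*n(-11) = 745138/4186209 - 2080*21 = 745138*(1/4186209) - 43680 = 745138/4186209 - 43680 = -182852863982/4186209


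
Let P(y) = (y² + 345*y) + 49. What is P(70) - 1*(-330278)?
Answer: 359377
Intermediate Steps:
P(y) = 49 + y² + 345*y
P(70) - 1*(-330278) = (49 + 70² + 345*70) - 1*(-330278) = (49 + 4900 + 24150) + 330278 = 29099 + 330278 = 359377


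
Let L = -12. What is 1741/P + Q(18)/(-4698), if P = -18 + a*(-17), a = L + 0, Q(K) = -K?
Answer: 151529/16182 ≈ 9.3640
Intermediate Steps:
a = -12 (a = -12 + 0 = -12)
P = 186 (P = -18 - 12*(-17) = -18 + 204 = 186)
1741/P + Q(18)/(-4698) = 1741/186 - 1*18/(-4698) = 1741*(1/186) - 18*(-1/4698) = 1741/186 + 1/261 = 151529/16182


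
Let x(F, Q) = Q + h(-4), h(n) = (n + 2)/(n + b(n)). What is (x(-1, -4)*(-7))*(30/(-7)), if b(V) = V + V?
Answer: -115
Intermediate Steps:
b(V) = 2*V
h(n) = (2 + n)/(3*n) (h(n) = (n + 2)/(n + 2*n) = (2 + n)/((3*n)) = (2 + n)*(1/(3*n)) = (2 + n)/(3*n))
x(F, Q) = ⅙ + Q (x(F, Q) = Q + (⅓)*(2 - 4)/(-4) = Q + (⅓)*(-¼)*(-2) = Q + ⅙ = ⅙ + Q)
(x(-1, -4)*(-7))*(30/(-7)) = ((⅙ - 4)*(-7))*(30/(-7)) = (-23/6*(-7))*(30*(-⅐)) = (161/6)*(-30/7) = -115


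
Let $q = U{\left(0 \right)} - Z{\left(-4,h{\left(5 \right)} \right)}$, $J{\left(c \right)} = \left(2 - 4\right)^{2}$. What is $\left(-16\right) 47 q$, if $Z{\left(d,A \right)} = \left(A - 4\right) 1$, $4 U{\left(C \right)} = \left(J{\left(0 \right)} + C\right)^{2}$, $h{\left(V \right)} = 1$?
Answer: $-5264$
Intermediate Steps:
$J{\left(c \right)} = 4$ ($J{\left(c \right)} = \left(-2\right)^{2} = 4$)
$U{\left(C \right)} = \frac{\left(4 + C\right)^{2}}{4}$
$Z{\left(d,A \right)} = -4 + A$ ($Z{\left(d,A \right)} = \left(A - 4\right) 1 = \left(-4 + A\right) 1 = -4 + A$)
$q = 7$ ($q = \frac{\left(4 + 0\right)^{2}}{4} - \left(-4 + 1\right) = \frac{4^{2}}{4} - -3 = \frac{1}{4} \cdot 16 + 3 = 4 + 3 = 7$)
$\left(-16\right) 47 q = \left(-16\right) 47 \cdot 7 = \left(-752\right) 7 = -5264$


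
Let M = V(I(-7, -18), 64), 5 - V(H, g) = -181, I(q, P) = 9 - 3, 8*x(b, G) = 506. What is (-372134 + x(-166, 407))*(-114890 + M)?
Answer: 42678003308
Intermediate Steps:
x(b, G) = 253/4 (x(b, G) = (⅛)*506 = 253/4)
I(q, P) = 6
V(H, g) = 186 (V(H, g) = 5 - 1*(-181) = 5 + 181 = 186)
M = 186
(-372134 + x(-166, 407))*(-114890 + M) = (-372134 + 253/4)*(-114890 + 186) = -1488283/4*(-114704) = 42678003308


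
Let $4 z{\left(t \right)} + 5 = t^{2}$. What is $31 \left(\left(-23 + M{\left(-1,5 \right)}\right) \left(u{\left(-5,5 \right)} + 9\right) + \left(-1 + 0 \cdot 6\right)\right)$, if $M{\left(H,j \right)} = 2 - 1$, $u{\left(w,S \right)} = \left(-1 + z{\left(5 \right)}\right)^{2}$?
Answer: $-17081$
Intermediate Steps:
$z{\left(t \right)} = - \frac{5}{4} + \frac{t^{2}}{4}$
$u{\left(w,S \right)} = 16$ ($u{\left(w,S \right)} = \left(-1 - \left(\frac{5}{4} - \frac{5^{2}}{4}\right)\right)^{2} = \left(-1 + \left(- \frac{5}{4} + \frac{1}{4} \cdot 25\right)\right)^{2} = \left(-1 + \left(- \frac{5}{4} + \frac{25}{4}\right)\right)^{2} = \left(-1 + 5\right)^{2} = 4^{2} = 16$)
$M{\left(H,j \right)} = 1$ ($M{\left(H,j \right)} = 2 - 1 = 1$)
$31 \left(\left(-23 + M{\left(-1,5 \right)}\right) \left(u{\left(-5,5 \right)} + 9\right) + \left(-1 + 0 \cdot 6\right)\right) = 31 \left(\left(-23 + 1\right) \left(16 + 9\right) + \left(-1 + 0 \cdot 6\right)\right) = 31 \left(\left(-22\right) 25 + \left(-1 + 0\right)\right) = 31 \left(-550 - 1\right) = 31 \left(-551\right) = -17081$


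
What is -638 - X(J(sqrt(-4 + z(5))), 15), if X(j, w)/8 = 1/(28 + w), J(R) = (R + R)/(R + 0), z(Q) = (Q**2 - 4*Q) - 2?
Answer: -27442/43 ≈ -638.19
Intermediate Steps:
z(Q) = -2 + Q**2 - 4*Q
J(R) = 2 (J(R) = (2*R)/R = 2)
X(j, w) = 8/(28 + w)
-638 - X(J(sqrt(-4 + z(5))), 15) = -638 - 8/(28 + 15) = -638 - 8/43 = -27442/43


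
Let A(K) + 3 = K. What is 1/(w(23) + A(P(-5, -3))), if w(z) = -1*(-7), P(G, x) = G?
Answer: -1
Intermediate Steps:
w(z) = 7
A(K) = -3 + K
1/(w(23) + A(P(-5, -3))) = 1/(7 + (-3 - 5)) = 1/(7 - 8) = 1/(-1) = -1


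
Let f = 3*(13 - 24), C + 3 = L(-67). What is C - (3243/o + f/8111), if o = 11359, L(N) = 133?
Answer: 11951341244/92132849 ≈ 129.72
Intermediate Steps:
C = 130 (C = -3 + 133 = 130)
f = -33 (f = 3*(-11) = -33)
C - (3243/o + f/8111) = 130 - (3243/11359 - 33/8111) = 130 - 1*25929126/92132849 = 130 - 25929126/92132849 = 11951341244/92132849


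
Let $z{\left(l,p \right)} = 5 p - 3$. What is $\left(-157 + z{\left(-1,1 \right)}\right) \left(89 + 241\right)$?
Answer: $-51150$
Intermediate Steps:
$z{\left(l,p \right)} = -3 + 5 p$
$\left(-157 + z{\left(-1,1 \right)}\right) \left(89 + 241\right) = \left(-157 + \left(-3 + 5 \cdot 1\right)\right) \left(89 + 241\right) = \left(-157 + \left(-3 + 5\right)\right) 330 = \left(-157 + 2\right) 330 = \left(-155\right) 330 = -51150$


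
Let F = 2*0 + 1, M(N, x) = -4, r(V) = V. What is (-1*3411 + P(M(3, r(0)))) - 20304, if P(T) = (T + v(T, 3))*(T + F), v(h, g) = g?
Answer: -23712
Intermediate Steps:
F = 1 (F = 0 + 1 = 1)
P(T) = (1 + T)*(3 + T) (P(T) = (T + 3)*(T + 1) = (3 + T)*(1 + T) = (1 + T)*(3 + T))
(-1*3411 + P(M(3, r(0)))) - 20304 = (-1*3411 + (3 + (-4)² + 4*(-4))) - 20304 = (-3411 + (3 + 16 - 16)) - 20304 = (-3411 + 3) - 20304 = -3408 - 20304 = -23712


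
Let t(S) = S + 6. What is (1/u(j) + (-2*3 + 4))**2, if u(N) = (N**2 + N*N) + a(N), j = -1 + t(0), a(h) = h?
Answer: 11881/3025 ≈ 3.9276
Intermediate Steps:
t(S) = 6 + S
j = 5 (j = -1 + (6 + 0) = -1 + 6 = 5)
u(N) = N + 2*N**2 (u(N) = (N**2 + N*N) + N = (N**2 + N**2) + N = 2*N**2 + N = N + 2*N**2)
(1/u(j) + (-2*3 + 4))**2 = (1/(5*(1 + 2*5)) + (-2*3 + 4))**2 = (1/(5*(1 + 10)) + (-6 + 4))**2 = (1/(5*11) - 2)**2 = (1/55 - 2)**2 = (-109/55)**2 = 11881/3025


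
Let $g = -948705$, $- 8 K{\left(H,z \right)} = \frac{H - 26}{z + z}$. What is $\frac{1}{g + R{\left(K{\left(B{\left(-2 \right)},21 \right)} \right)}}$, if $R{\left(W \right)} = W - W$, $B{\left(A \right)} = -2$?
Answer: $- \frac{1}{948705} \approx -1.0541 \cdot 10^{-6}$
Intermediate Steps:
$K{\left(H,z \right)} = - \frac{-26 + H}{16 z}$ ($K{\left(H,z \right)} = - \frac{\left(H - 26\right) \frac{1}{z + z}}{8} = - \frac{\left(-26 + H\right) \frac{1}{2 z}}{8} = - \frac{\frac{1}{2} \frac{1}{z} \left(-26 + H\right)}{8} = - \frac{-26 + H}{16 z}$)
$R{\left(W \right)} = 0$
$\frac{1}{g + R{\left(K{\left(B{\left(-2 \right)},21 \right)} \right)}} = \frac{1}{-948705 + 0} = \frac{1}{-948705} = - \frac{1}{948705}$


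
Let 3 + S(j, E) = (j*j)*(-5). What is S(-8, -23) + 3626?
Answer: 3303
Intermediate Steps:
S(j, E) = -3 - 5*j**2 (S(j, E) = -3 + (j*j)*(-5) = -3 + j**2*(-5) = -3 - 5*j**2)
S(-8, -23) + 3626 = (-3 - 5*(-8)**2) + 3626 = (-3 - 5*64) + 3626 = (-3 - 320) + 3626 = -323 + 3626 = 3303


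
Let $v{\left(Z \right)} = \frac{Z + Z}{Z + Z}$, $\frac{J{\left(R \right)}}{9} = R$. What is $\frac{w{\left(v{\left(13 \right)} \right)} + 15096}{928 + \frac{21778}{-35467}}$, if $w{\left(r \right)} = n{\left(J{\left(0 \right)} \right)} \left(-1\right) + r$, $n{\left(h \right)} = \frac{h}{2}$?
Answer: $\frac{535445299}{32891598} \approx 16.279$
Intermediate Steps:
$J{\left(R \right)} = 9 R$
$n{\left(h \right)} = \frac{h}{2}$ ($n{\left(h \right)} = h \frac{1}{2} = \frac{h}{2}$)
$v{\left(Z \right)} = 1$ ($v{\left(Z \right)} = \frac{2 Z}{2 Z} = 2 Z \frac{1}{2 Z} = 1$)
$w{\left(r \right)} = r$ ($w{\left(r \right)} = \frac{9 \cdot 0}{2} \left(-1\right) + r = \frac{1}{2} \cdot 0 \left(-1\right) + r = 0 \left(-1\right) + r = 0 + r = r$)
$\frac{w{\left(v{\left(13 \right)} \right)} + 15096}{928 + \frac{21778}{-35467}} = \frac{1 + 15096}{928 + \frac{21778}{-35467}} = \frac{15097}{928 + 21778 \left(- \frac{1}{35467}\right)} = \frac{15097}{928 - \frac{21778}{35467}} = \frac{15097}{\frac{32891598}{35467}} = 15097 \cdot \frac{35467}{32891598} = \frac{535445299}{32891598}$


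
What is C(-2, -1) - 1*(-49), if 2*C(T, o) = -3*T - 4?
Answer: 50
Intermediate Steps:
C(T, o) = -2 - 3*T/2 (C(T, o) = (-3*T - 4)/2 = (-4 - 3*T)/2 = -2 - 3*T/2)
C(-2, -1) - 1*(-49) = (-2 - 3/2*(-2)) - 1*(-49) = (-2 + 3) + 49 = 1 + 49 = 50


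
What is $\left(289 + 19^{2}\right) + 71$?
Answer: $721$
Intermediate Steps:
$\left(289 + 19^{2}\right) + 71 = \left(289 + 361\right) + 71 = 650 + 71 = 721$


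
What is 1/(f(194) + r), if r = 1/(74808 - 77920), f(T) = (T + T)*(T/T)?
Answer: 3112/1207455 ≈ 0.0025773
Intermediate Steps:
f(T) = 2*T (f(T) = (2*T)*1 = 2*T)
r = -1/3112 (r = 1/(-3112) = -1/3112 ≈ -0.00032134)
1/(f(194) + r) = 1/(2*194 - 1/3112) = 1/(388 - 1/3112) = 1/(1207455/3112) = 3112/1207455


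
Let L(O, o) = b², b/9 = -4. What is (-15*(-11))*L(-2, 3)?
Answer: 213840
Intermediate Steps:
b = -36 (b = 9*(-4) = -36)
L(O, o) = 1296 (L(O, o) = (-36)² = 1296)
(-15*(-11))*L(-2, 3) = -15*(-11)*1296 = 165*1296 = 213840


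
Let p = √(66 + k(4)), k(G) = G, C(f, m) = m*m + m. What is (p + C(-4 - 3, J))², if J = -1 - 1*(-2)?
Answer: (2 + √70)² ≈ 107.47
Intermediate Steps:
J = 1 (J = -1 + 2 = 1)
C(f, m) = m + m² (C(f, m) = m² + m = m + m²)
p = √70 (p = √(66 + 4) = √70 ≈ 8.3666)
(p + C(-4 - 3, J))² = (√70 + 1*(1 + 1))² = (√70 + 1*2)² = (√70 + 2)² = (2 + √70)²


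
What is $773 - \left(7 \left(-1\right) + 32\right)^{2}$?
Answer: $148$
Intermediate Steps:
$773 - \left(7 \left(-1\right) + 32\right)^{2} = 773 - \left(-7 + 32\right)^{2} = 773 - 25^{2} = 773 - 625 = 148$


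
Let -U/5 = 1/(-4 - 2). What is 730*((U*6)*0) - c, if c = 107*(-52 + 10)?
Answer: 4494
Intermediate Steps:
c = -4494 (c = 107*(-42) = -4494)
U = ⅚ (U = -5/(-4 - 2) = -5/(-6) = -5*(-⅙) = ⅚ ≈ 0.83333)
730*((U*6)*0) - c = 730*(((⅚)*6)*0) - 1*(-4494) = 730*(5*0) + 4494 = 730*0 + 4494 = 0 + 4494 = 4494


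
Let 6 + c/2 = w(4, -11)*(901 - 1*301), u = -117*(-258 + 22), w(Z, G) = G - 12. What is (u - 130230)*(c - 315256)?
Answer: 35184428424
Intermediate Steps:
w(Z, G) = -12 + G
u = 27612 (u = -117*(-236) = 27612)
c = -27612 (c = -12 + 2*((-12 - 11)*(901 - 1*301)) = -12 + 2*(-23*(901 - 301)) = -12 + 2*(-23*600) = -12 + 2*(-13800) = -12 - 27600 = -27612)
(u - 130230)*(c - 315256) = (27612 - 130230)*(-27612 - 315256) = -102618*(-342868) = 35184428424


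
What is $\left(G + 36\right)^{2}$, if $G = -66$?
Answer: $900$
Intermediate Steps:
$\left(G + 36\right)^{2} = \left(-66 + 36\right)^{2} = \left(-30\right)^{2} = 900$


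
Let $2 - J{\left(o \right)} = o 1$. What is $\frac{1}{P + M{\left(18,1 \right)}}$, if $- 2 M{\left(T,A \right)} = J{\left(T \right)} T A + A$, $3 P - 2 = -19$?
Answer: $\frac{6}{827} \approx 0.0072551$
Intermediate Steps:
$P = - \frac{17}{3}$ ($P = \frac{2}{3} + \frac{1}{3} \left(-19\right) = \frac{2}{3} - \frac{19}{3} = - \frac{17}{3} \approx -5.6667$)
$J{\left(o \right)} = 2 - o$ ($J{\left(o \right)} = 2 - o 1 = 2 - o$)
$M{\left(T,A \right)} = - \frac{A}{2} - \frac{A T \left(2 - T\right)}{2}$ ($M{\left(T,A \right)} = - \frac{\left(2 - T\right) T A + A}{2} = - \frac{T \left(2 - T\right) A + A}{2} = - \frac{A T \left(2 - T\right) + A}{2} = - \frac{A + A T \left(2 - T\right)}{2} = - \frac{A}{2} - \frac{A T \left(2 - T\right)}{2}$)
$\frac{1}{P + M{\left(18,1 \right)}} = \frac{1}{- \frac{17}{3} + \frac{1}{2} \cdot 1 \left(-1 + 18 \left(-2 + 18\right)\right)} = \frac{1}{- \frac{17}{3} + \frac{1}{2} \cdot 1 \left(-1 + 18 \cdot 16\right)} = \frac{1}{- \frac{17}{3} + \frac{1}{2} \cdot 1 \left(-1 + 288\right)} = \frac{1}{- \frac{17}{3} + \frac{1}{2} \cdot 1 \cdot 287} = \frac{1}{- \frac{17}{3} + \frac{287}{2}} = \frac{1}{\frac{827}{6}} = \frac{6}{827}$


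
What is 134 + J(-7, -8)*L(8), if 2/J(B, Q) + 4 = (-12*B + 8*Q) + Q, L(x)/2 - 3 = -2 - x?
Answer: 261/2 ≈ 130.50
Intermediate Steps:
L(x) = 2 - 2*x (L(x) = 6 + 2*(-2 - x) = 6 + (-4 - 2*x) = 2 - 2*x)
J(B, Q) = 2/(-4 - 12*B + 9*Q) (J(B, Q) = 2/(-4 + ((-12*B + 8*Q) + Q)) = 2/(-4 + (-12*B + 9*Q)) = 2/(-4 - 12*B + 9*Q))
134 + J(-7, -8)*L(8) = 134 + (-2/(4 - 9*(-8) + 12*(-7)))*(2 - 2*8) = 134 + (-2/(4 + 72 - 84))*(2 - 16) = 134 - 2/(-8)*(-14) = 134 - 2*(-⅛)*(-14) = 134 + (¼)*(-14) = 134 - 7/2 = 261/2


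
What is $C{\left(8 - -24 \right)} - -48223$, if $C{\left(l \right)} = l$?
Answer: $48255$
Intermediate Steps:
$C{\left(8 - -24 \right)} - -48223 = \left(8 - -24\right) - -48223 = \left(8 + 24\right) + 48223 = 32 + 48223 = 48255$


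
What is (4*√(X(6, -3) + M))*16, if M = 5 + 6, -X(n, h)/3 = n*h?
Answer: 64*√65 ≈ 515.98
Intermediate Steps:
X(n, h) = -3*h*n (X(n, h) = -3*n*h = -3*h*n)
M = 11
(4*√(X(6, -3) + M))*16 = (4*√(-3*(-3)*6 + 11))*16 = (4*√(54 + 11))*16 = (4*√65)*16 = 64*√65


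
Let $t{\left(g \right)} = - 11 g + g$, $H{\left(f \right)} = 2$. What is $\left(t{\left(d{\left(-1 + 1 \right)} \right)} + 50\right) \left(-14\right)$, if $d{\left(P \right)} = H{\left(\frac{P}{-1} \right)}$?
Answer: $-420$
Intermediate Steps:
$d{\left(P \right)} = 2$
$t{\left(g \right)} = - 10 g$
$\left(t{\left(d{\left(-1 + 1 \right)} \right)} + 50\right) \left(-14\right) = \left(\left(-10\right) 2 + 50\right) \left(-14\right) = \left(-20 + 50\right) \left(-14\right) = 30 \left(-14\right) = -420$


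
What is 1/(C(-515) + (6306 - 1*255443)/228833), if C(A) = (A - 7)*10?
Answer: -228833/1194757397 ≈ -0.00019153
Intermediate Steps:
C(A) = -70 + 10*A (C(A) = (-7 + A)*10 = -70 + 10*A)
1/(C(-515) + (6306 - 1*255443)/228833) = 1/((-70 + 10*(-515)) + (6306 - 1*255443)/228833) = 1/((-70 - 5150) + (6306 - 255443)*(1/228833)) = 1/(-5220 - 249137*1/228833) = 1/(-5220 - 249137/228833) = 1/(-1194757397/228833) = -228833/1194757397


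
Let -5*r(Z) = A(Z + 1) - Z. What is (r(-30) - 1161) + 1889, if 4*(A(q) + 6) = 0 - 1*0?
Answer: 3616/5 ≈ 723.20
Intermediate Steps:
A(q) = -6 (A(q) = -6 + (0 - 1*0)/4 = -6 + (0 + 0)/4 = -6 + (¼)*0 = -6 + 0 = -6)
r(Z) = 6/5 + Z/5 (r(Z) = -(-6 - Z)/5 = 6/5 + Z/5)
(r(-30) - 1161) + 1889 = ((6/5 + (⅕)*(-30)) - 1161) + 1889 = ((6/5 - 6) - 1161) + 1889 = (-24/5 - 1161) + 1889 = -5829/5 + 1889 = 3616/5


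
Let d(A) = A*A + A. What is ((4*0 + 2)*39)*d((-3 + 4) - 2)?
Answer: 0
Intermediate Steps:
d(A) = A + A² (d(A) = A² + A = A + A²)
((4*0 + 2)*39)*d((-3 + 4) - 2) = ((4*0 + 2)*39)*(((-3 + 4) - 2)*(1 + ((-3 + 4) - 2))) = ((0 + 2)*39)*((1 - 2)*(1 + (1 - 2))) = (2*39)*(-(1 - 1)) = 78*(-1*0) = 78*0 = 0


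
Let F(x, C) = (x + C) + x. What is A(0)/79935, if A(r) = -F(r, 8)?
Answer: -8/79935 ≈ -0.00010008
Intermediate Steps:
F(x, C) = C + 2*x (F(x, C) = (C + x) + x = C + 2*x)
A(r) = -8 - 2*r (A(r) = -(8 + 2*r) = -8 - 2*r)
A(0)/79935 = (-8 - 2*0)/79935 = (-8 + 0)*(1/79935) = -8*1/79935 = -8/79935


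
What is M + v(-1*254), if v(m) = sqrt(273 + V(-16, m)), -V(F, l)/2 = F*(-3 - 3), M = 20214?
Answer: 20223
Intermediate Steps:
V(F, l) = 12*F (V(F, l) = -2*F*(-3 - 3) = -2*F*(-6) = -(-12)*F = 12*F)
v(m) = 9 (v(m) = sqrt(273 + 12*(-16)) = sqrt(273 - 192) = sqrt(81) = 9)
M + v(-1*254) = 20214 + 9 = 20223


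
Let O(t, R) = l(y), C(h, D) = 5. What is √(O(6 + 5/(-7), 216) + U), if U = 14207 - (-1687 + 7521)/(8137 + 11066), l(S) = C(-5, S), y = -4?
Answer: √5240637000006/19203 ≈ 119.21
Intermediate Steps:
l(S) = 5
O(t, R) = 5
U = 272811187/19203 (U = 14207 - 5834/19203 = 272811187/19203 ≈ 14207.)
√(O(6 + 5/(-7), 216) + U) = √(5 + 272811187/19203) = √(272907202/19203) = √5240637000006/19203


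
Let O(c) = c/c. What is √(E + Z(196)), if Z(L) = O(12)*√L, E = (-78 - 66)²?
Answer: 5*√830 ≈ 144.05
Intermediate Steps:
O(c) = 1
E = 20736 (E = (-144)² = 20736)
Z(L) = √L (Z(L) = 1*√L = √L)
√(E + Z(196)) = √(20736 + √196) = √(20736 + 14) = √20750 = 5*√830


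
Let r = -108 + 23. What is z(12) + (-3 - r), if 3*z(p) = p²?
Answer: 130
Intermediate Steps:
r = -85
z(p) = p²/3
z(12) + (-3 - r) = (⅓)*12² + (-3 - 1*(-85)) = (⅓)*144 + (-3 + 85) = 48 + 82 = 130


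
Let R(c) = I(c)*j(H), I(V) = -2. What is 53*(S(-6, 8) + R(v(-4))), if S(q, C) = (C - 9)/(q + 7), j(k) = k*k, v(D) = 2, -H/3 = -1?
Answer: -1007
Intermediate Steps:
H = 3 (H = -3*(-1) = 3)
j(k) = k**2
S(q, C) = (-9 + C)/(7 + q)
R(c) = -18 (R(c) = -2*3**2 = -2*9 = -18)
53*(S(-6, 8) + R(v(-4))) = 53*((-9 + 8)/(7 - 6) - 18) = 53*(-1/1 - 18) = 53*(1*(-1) - 18) = 53*(-1 - 18) = 53*(-19) = -1007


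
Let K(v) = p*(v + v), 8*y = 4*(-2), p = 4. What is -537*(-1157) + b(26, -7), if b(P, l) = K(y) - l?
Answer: 621308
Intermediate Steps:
y = -1 (y = (4*(-2))/8 = (1/8)*(-8) = -1)
K(v) = 8*v (K(v) = 4*(v + v) = 4*(2*v) = 8*v)
b(P, l) = -8 - l (b(P, l) = 8*(-1) - l = -8 - l)
-537*(-1157) + b(26, -7) = -537*(-1157) + (-8 - 1*(-7)) = 621309 + (-8 + 7) = 621309 - 1 = 621308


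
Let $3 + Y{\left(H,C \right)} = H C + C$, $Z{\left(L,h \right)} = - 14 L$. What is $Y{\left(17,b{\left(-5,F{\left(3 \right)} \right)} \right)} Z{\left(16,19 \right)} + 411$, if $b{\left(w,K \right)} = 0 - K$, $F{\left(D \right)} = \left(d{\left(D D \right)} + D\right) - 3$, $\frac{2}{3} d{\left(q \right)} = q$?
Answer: $55515$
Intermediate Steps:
$d{\left(q \right)} = \frac{3 q}{2}$
$F{\left(D \right)} = -3 + D + \frac{3 D^{2}}{2}$ ($F{\left(D \right)} = \left(\frac{3 D D}{2} + D\right) - 3 = \left(\frac{3 D^{2}}{2} + D\right) - 3 = \left(D + \frac{3 D^{2}}{2}\right) - 3 = -3 + D + \frac{3 D^{2}}{2}$)
$b{\left(w,K \right)} = - K$
$Y{\left(H,C \right)} = -3 + C + C H$ ($Y{\left(H,C \right)} = -3 + \left(H C + C\right) = -3 + \left(C H + C\right) = -3 + \left(C + C H\right) = -3 + C + C H$)
$Y{\left(17,b{\left(-5,F{\left(3 \right)} \right)} \right)} Z{\left(16,19 \right)} + 411 = \left(-3 - \left(-3 + 3 + \frac{3 \cdot 3^{2}}{2}\right) + - (-3 + 3 + \frac{3 \cdot 3^{2}}{2}) 17\right) \left(\left(-14\right) 16\right) + 411 = \left(-3 - \left(-3 + 3 + \frac{3}{2} \cdot 9\right) + - (-3 + 3 + \frac{3}{2} \cdot 9) 17\right) \left(-224\right) + 411 = \left(-3 - \left(-3 + 3 + \frac{27}{2}\right) + - (-3 + 3 + \frac{27}{2}) 17\right) \left(-224\right) + 411 = \left(-3 - \frac{27}{2} + \left(-1\right) \frac{27}{2} \cdot 17\right) \left(-224\right) + 411 = \left(-3 - \frac{27}{2} - \frac{459}{2}\right) \left(-224\right) + 411 = \left(-246\right) \left(-224\right) + 411 = 55104 + 411 = 55515$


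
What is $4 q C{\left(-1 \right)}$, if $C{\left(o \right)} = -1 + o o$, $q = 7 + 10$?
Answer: $0$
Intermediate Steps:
$q = 17$
$C{\left(o \right)} = -1 + o^{2}$
$4 q C{\left(-1 \right)} = 4 \cdot 17 \left(-1 + \left(-1\right)^{2}\right) = 68 \left(-1 + 1\right) = 68 \cdot 0 = 0$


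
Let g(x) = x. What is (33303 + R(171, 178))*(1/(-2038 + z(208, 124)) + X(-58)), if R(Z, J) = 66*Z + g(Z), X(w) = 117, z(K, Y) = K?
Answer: 319450628/61 ≈ 5.2369e+6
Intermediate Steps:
R(Z, J) = 67*Z (R(Z, J) = 66*Z + Z = 67*Z)
(33303 + R(171, 178))*(1/(-2038 + z(208, 124)) + X(-58)) = (33303 + 67*171)*(1/(-2038 + 208) + 117) = (33303 + 11457)*(1/(-1830) + 117) = 44760*(-1/1830 + 117) = 44760*(214109/1830) = 319450628/61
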